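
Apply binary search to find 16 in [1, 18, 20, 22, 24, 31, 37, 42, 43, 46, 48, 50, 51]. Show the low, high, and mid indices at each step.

Binary search for 16 in [1, 18, 20, 22, 24, 31, 37, 42, 43, 46, 48, 50, 51]:

lo=0, hi=12, mid=6, arr[mid]=37 -> 37 > 16, search left half
lo=0, hi=5, mid=2, arr[mid]=20 -> 20 > 16, search left half
lo=0, hi=1, mid=0, arr[mid]=1 -> 1 < 16, search right half
lo=1, hi=1, mid=1, arr[mid]=18 -> 18 > 16, search left half
lo=1 > hi=0, target 16 not found

Binary search determines that 16 is not in the array after 4 comparisons. The search space was exhausted without finding the target.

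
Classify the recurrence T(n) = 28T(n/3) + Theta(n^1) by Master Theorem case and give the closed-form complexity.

Master Theorem for T(n) = 28T(n/3) + O(n^1):

a = 28, b = 3, c = 1
log_b(a) = log_3(28) = 3.0331

Case 1: c = 1 < log_3(28) = 3.0331
T(n) = O(n^(log_3 28))

For T(n) = 28T(n/3) + O(n^1): log_3(28) = 3.0331. This is Case 1 of the Master Theorem (c < log_b(a), work dominated by leaves), giving O(n^(log_3 28)).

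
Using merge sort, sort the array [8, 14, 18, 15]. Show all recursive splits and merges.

Merge sort trace:

Split: [8, 14, 18, 15] -> [8, 14] and [18, 15]
  Split: [8, 14] -> [8] and [14]
  Merge: [8] + [14] -> [8, 14]
  Split: [18, 15] -> [18] and [15]
  Merge: [18] + [15] -> [15, 18]
Merge: [8, 14] + [15, 18] -> [8, 14, 15, 18]

Final sorted array: [8, 14, 15, 18]

The merge sort proceeds by recursively splitting the array and merging sorted halves.
After all merges, the sorted array is [8, 14, 15, 18].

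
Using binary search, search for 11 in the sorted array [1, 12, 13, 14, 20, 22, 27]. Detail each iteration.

Binary search for 11 in [1, 12, 13, 14, 20, 22, 27]:

lo=0, hi=6, mid=3, arr[mid]=14 -> 14 > 11, search left half
lo=0, hi=2, mid=1, arr[mid]=12 -> 12 > 11, search left half
lo=0, hi=0, mid=0, arr[mid]=1 -> 1 < 11, search right half
lo=1 > hi=0, target 11 not found

Binary search determines that 11 is not in the array after 3 comparisons. The search space was exhausted without finding the target.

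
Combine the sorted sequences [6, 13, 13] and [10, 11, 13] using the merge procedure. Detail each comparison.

Merging process:

Compare 6 vs 10: take 6 from left. Merged: [6]
Compare 13 vs 10: take 10 from right. Merged: [6, 10]
Compare 13 vs 11: take 11 from right. Merged: [6, 10, 11]
Compare 13 vs 13: take 13 from left. Merged: [6, 10, 11, 13]
Compare 13 vs 13: take 13 from left. Merged: [6, 10, 11, 13, 13]
Append remaining from right: [13]. Merged: [6, 10, 11, 13, 13, 13]

Final merged array: [6, 10, 11, 13, 13, 13]
Total comparisons: 5

The merged array is [6, 10, 11, 13, 13, 13], requiring 5 comparisons. The merge step runs in O(n) time where n is the total number of elements.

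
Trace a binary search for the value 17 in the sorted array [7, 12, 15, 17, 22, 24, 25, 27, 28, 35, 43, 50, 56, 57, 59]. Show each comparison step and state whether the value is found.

Binary search for 17 in [7, 12, 15, 17, 22, 24, 25, 27, 28, 35, 43, 50, 56, 57, 59]:

lo=0, hi=14, mid=7, arr[mid]=27 -> 27 > 17, search left half
lo=0, hi=6, mid=3, arr[mid]=17 -> Found target at index 3!

Binary search finds 17 at index 3 after 2 comparisons. The search repeatedly halves the search space by comparing with the middle element.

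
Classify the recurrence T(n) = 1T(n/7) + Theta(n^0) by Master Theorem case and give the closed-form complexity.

Master Theorem for T(n) = 1T(n/7) + O(n^0):

a = 1, b = 7, c = 0
log_b(a) = log_7(1) = 0.0000

Case 2: c = 0 = log_7(1) = 0.0000
T(n) = O(n^0 log n) = O(log n)

For T(n) = 1T(n/7) + O(n^0): log_7(1) = 0.0000. This is Case 2 of the Master Theorem (c = log_b(a), equal work at all levels), giving O(log n).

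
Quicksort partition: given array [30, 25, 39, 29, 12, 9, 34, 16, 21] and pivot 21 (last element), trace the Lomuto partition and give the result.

Lomuto partition with pivot = 21:

Initial array: [30, 25, 39, 29, 12, 9, 34, 16, 21]

arr[0]=30 > 21: no swap
arr[1]=25 > 21: no swap
arr[2]=39 > 21: no swap
arr[3]=29 > 21: no swap
arr[4]=12 <= 21: swap with position 0, array becomes [12, 25, 39, 29, 30, 9, 34, 16, 21]
arr[5]=9 <= 21: swap with position 1, array becomes [12, 9, 39, 29, 30, 25, 34, 16, 21]
arr[6]=34 > 21: no swap
arr[7]=16 <= 21: swap with position 2, array becomes [12, 9, 16, 29, 30, 25, 34, 39, 21]

Place pivot at position 3: [12, 9, 16, 21, 30, 25, 34, 39, 29]
Pivot position: 3

After partitioning with pivot 21, the array becomes [12, 9, 16, 21, 30, 25, 34, 39, 29]. The pivot is placed at index 3. All elements to the left of the pivot are <= 21, and all elements to the right are > 21.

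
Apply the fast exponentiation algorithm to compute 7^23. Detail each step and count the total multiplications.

Computing 7^23 by squaring (build up from 7^1; each line after the first costs one multiplication):

7^1 = 7
7^2 = (7^1)^2 = 7^2 = 49
7^4 = (7^2)^2 = 49^2 = 2401
7^5 = 7 * 7^4 = 7 * 2401 = 16807
7^10 = (7^5)^2 = 16807^2 = 282475249
7^11 = 7 * 7^10 = 7 * 282475249 = 1977326743
7^22 = (7^11)^2 = 1977326743^2 = 3909821048582988049
7^23 = 7 * 7^22 = 7 * 3909821048582988049 = 27368747340080916343

Result: 27368747340080916343
Multiplications needed: 7 (7 lines after 7^1)

7^23 = 27368747340080916343. Using exponentiation by squaring, this requires 7 multiplications. The key idea: if the exponent is even, square the half-power; if odd, multiply by the base once.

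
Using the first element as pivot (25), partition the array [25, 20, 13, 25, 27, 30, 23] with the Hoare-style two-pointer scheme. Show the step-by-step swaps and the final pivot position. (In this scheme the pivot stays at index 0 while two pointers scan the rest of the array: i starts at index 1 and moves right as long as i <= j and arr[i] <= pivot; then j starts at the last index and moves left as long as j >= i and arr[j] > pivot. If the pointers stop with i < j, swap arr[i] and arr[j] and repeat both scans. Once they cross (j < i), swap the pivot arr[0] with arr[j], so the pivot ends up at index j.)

Hoare-style two-pointer partition with pivot = 25:

Initial array: [25, 20, 13, 25, 27, 30, 23]

Pointers start at i = 1, j = 6.
i stops at index 4 (arr[4]=27 > 25), j stops at index 6 (arr[6]=23 <= 25): swap arr[4] and arr[6], array becomes [25, 20, 13, 25, 23, 30, 27]
i ends at 5, j ends at 4: the pointers have crossed (j < i), so scanning stops.

Swap pivot arr[0] with arr[4] to place pivot at position 4: [23, 20, 13, 25, 25, 30, 27]
Pivot position: 4

After partitioning with pivot 25, the array becomes [23, 20, 13, 25, 25, 30, 27]. The pivot is placed at index 4. All elements to the left of the pivot are <= 25, and all elements to the right are > 25.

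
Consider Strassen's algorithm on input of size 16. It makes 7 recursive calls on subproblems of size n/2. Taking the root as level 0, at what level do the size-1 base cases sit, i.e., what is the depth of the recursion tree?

For divide and conquer with division factor 2:

Problem sizes at each level:
Level 0: 16
Level 1: 8
Level 2: 4
Level 3: 2
Level 4: 1

The root is level 0 and the size-1 base case is level 4 (the tree spans levels 0 through 4, i.e. 5 levels counting the root), so the depth is the number of divisions: log_2(16) = 4

The recursion tree depth is log_2(16) = 4. At each level, the problem size is divided by 2, so it takes 4 divisions to reduce to a base case of size 1. The algorithm makes 7 recursive calls at each level.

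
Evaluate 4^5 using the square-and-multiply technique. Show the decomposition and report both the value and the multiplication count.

Computing 4^5 by squaring (build up from 4^1; each line after the first costs one multiplication):

4^1 = 4
4^2 = (4^1)^2 = 4^2 = 16
4^4 = (4^2)^2 = 16^2 = 256
4^5 = 4 * 4^4 = 4 * 256 = 1024

Result: 1024
Multiplications needed: 3 (3 lines after 4^1)

4^5 = 1024. Using exponentiation by squaring, this requires 3 multiplications. The key idea: if the exponent is even, square the half-power; if odd, multiply by the base once.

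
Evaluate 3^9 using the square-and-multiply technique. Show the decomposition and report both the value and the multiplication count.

Computing 3^9 by squaring (build up from 3^1; each line after the first costs one multiplication):

3^1 = 3
3^2 = (3^1)^2 = 3^2 = 9
3^4 = (3^2)^2 = 9^2 = 81
3^8 = (3^4)^2 = 81^2 = 6561
3^9 = 3 * 3^8 = 3 * 6561 = 19683

Result: 19683
Multiplications needed: 4 (4 lines after 3^1)

3^9 = 19683. Using exponentiation by squaring, this requires 4 multiplications. The key idea: if the exponent is even, square the half-power; if odd, multiply by the base once.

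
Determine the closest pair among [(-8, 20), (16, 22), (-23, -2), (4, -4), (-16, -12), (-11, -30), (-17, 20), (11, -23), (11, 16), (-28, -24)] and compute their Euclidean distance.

Computing all pairwise distances among 10 points:

d((-8, 20), (16, 22)) = 24.0832
d((-8, 20), (-23, -2)) = 26.6271
d((-8, 20), (4, -4)) = 26.8328
d((-8, 20), (-16, -12)) = 32.9848
d((-8, 20), (-11, -30)) = 50.0899
d((-8, 20), (-17, 20)) = 9.0
d((-8, 20), (11, -23)) = 47.0106
d((-8, 20), (11, 16)) = 19.4165
d((-8, 20), (-28, -24)) = 48.3322
d((16, 22), (-23, -2)) = 45.793
d((16, 22), (4, -4)) = 28.6356
d((16, 22), (-16, -12)) = 46.6905
d((16, 22), (-11, -30)) = 58.5918
d((16, 22), (-17, 20)) = 33.0606
d((16, 22), (11, -23)) = 45.2769
d((16, 22), (11, 16)) = 7.8102 <-- minimum
d((16, 22), (-28, -24)) = 63.6553
d((-23, -2), (4, -4)) = 27.074
d((-23, -2), (-16, -12)) = 12.2066
d((-23, -2), (-11, -30)) = 30.4631
d((-23, -2), (-17, 20)) = 22.8035
d((-23, -2), (11, -23)) = 39.9625
d((-23, -2), (11, 16)) = 38.4708
d((-23, -2), (-28, -24)) = 22.561
d((4, -4), (-16, -12)) = 21.5407
d((4, -4), (-11, -30)) = 30.0167
d((4, -4), (-17, 20)) = 31.8904
d((4, -4), (11, -23)) = 20.2485
d((4, -4), (11, 16)) = 21.1896
d((4, -4), (-28, -24)) = 37.7359
d((-16, -12), (-11, -30)) = 18.6815
d((-16, -12), (-17, 20)) = 32.0156
d((-16, -12), (11, -23)) = 29.1548
d((-16, -12), (11, 16)) = 38.8973
d((-16, -12), (-28, -24)) = 16.9706
d((-11, -30), (-17, 20)) = 50.3587
d((-11, -30), (11, -23)) = 23.0868
d((-11, -30), (11, 16)) = 50.9902
d((-11, -30), (-28, -24)) = 18.0278
d((-17, 20), (11, -23)) = 51.3128
d((-17, 20), (11, 16)) = 28.2843
d((-17, 20), (-28, -24)) = 45.3542
d((11, -23), (11, 16)) = 39.0
d((11, -23), (-28, -24)) = 39.0128
d((11, 16), (-28, -24)) = 55.8659

Closest pair: (16, 22) and (11, 16) with distance 7.8102

The closest pair is (16, 22) and (11, 16) with Euclidean distance 7.8102. For 10 points, brute-force pairwise comparison is shown above. For large n, the divide-and-conquer algorithm (sort by x, recurse on halves, check the dividing strip) achieves O(n log n).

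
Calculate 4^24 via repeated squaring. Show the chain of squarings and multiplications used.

Computing 4^24 by squaring (build up from 4^1; each line after the first costs one multiplication):

4^1 = 4
4^2 = (4^1)^2 = 4^2 = 16
4^3 = 4 * 4^2 = 4 * 16 = 64
4^6 = (4^3)^2 = 64^2 = 4096
4^12 = (4^6)^2 = 4096^2 = 16777216
4^24 = (4^12)^2 = 16777216^2 = 281474976710656

Result: 281474976710656
Multiplications needed: 5 (5 lines after 4^1)

4^24 = 281474976710656. Using exponentiation by squaring, this requires 5 multiplications. The key idea: if the exponent is even, square the half-power; if odd, multiply by the base once.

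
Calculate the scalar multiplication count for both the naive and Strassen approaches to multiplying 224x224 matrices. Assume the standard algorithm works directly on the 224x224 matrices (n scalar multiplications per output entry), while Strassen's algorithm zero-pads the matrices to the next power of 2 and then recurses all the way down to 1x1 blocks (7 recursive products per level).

Matrix multiplication for 224x224 matrices:

Strassen's algorithm requires power-of-2 dimensions. Pad 224x224 to 256x256 (next power of 2).

Standard algorithm: 224^3 = 11239424 multiplications
Strassen's algorithm: 7^(log2(256)) = 7^8 = 5764801 multiplications
Savings: 11239424 - 5764801 = 5474623 multiplications

Standard: 11239424 multiplications (224^3). Strassen: 5764801 multiplications (7^8, after padding to 256x256). Strassen reduces 8 recursive multiplications to 7 at each level.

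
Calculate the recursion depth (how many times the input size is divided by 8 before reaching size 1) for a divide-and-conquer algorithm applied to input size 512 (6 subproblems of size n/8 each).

For divide and conquer with division factor 8:

Problem sizes at each level:
Level 0: 512
Level 1: 64
Level 2: 8
Level 3: 1

The root is level 0 and the size-1 base case is level 3 (the tree spans levels 0 through 3, i.e. 4 levels counting the root), so the depth is the number of divisions: log_8(512) = 3

The recursion tree depth is log_8(512) = 3. At each level, the problem size is divided by 8, so it takes 3 divisions to reduce to a base case of size 1. The algorithm makes 6 recursive calls at each level.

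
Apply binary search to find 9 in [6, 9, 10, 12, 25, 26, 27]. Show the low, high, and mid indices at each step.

Binary search for 9 in [6, 9, 10, 12, 25, 26, 27]:

lo=0, hi=6, mid=3, arr[mid]=12 -> 12 > 9, search left half
lo=0, hi=2, mid=1, arr[mid]=9 -> Found target at index 1!

Binary search finds 9 at index 1 after 2 comparisons. The search repeatedly halves the search space by comparing with the middle element.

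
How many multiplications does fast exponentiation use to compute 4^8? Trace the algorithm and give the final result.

Computing 4^8 by squaring (build up from 4^1; each line after the first costs one multiplication):

4^1 = 4
4^2 = (4^1)^2 = 4^2 = 16
4^4 = (4^2)^2 = 16^2 = 256
4^8 = (4^4)^2 = 256^2 = 65536

Result: 65536
Multiplications needed: 3 (3 lines after 4^1)

4^8 = 65536. Using exponentiation by squaring, this requires 3 multiplications. The key idea: if the exponent is even, square the half-power; if odd, multiply by the base once.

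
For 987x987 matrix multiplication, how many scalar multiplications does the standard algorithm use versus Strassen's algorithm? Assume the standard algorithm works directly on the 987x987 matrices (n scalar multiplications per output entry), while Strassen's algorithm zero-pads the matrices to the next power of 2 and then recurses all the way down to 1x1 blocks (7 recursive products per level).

Matrix multiplication for 987x987 matrices:

Strassen's algorithm requires power-of-2 dimensions. Pad 987x987 to 1024x1024 (next power of 2).

Standard algorithm: 987^3 = 961504803 multiplications
Strassen's algorithm: 7^(log2(1024)) = 7^10 = 282475249 multiplications
Savings: 961504803 - 282475249 = 679029554 multiplications

Standard: 961504803 multiplications (987^3). Strassen: 282475249 multiplications (7^10, after padding to 1024x1024). Strassen reduces 8 recursive multiplications to 7 at each level.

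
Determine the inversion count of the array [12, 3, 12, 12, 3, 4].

Finding inversions in [12, 3, 12, 12, 3, 4]:

(0, 1): arr[0]=12 > arr[1]=3
(0, 4): arr[0]=12 > arr[4]=3
(0, 5): arr[0]=12 > arr[5]=4
(2, 4): arr[2]=12 > arr[4]=3
(2, 5): arr[2]=12 > arr[5]=4
(3, 4): arr[3]=12 > arr[4]=3
(3, 5): arr[3]=12 > arr[5]=4

Total inversions: 7

The array has 7 inversion(s): (0,1), (0,4), (0,5), (2,4), (2,5), (3,4), (3,5). Each pair (i,j) satisfies i < j and arr[i] > arr[j].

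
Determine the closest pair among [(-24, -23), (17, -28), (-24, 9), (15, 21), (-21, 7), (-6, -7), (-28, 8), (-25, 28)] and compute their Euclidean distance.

Computing all pairwise distances among 8 points:

d((-24, -23), (17, -28)) = 41.3038
d((-24, -23), (-24, 9)) = 32.0
d((-24, -23), (15, 21)) = 58.7963
d((-24, -23), (-21, 7)) = 30.1496
d((-24, -23), (-6, -7)) = 24.0832
d((-24, -23), (-28, 8)) = 31.257
d((-24, -23), (-25, 28)) = 51.0098
d((17, -28), (-24, 9)) = 55.2268
d((17, -28), (15, 21)) = 49.0408
d((17, -28), (-21, 7)) = 51.6624
d((17, -28), (-6, -7)) = 31.1448
d((17, -28), (-28, 8)) = 57.6281
d((17, -28), (-25, 28)) = 70.0
d((-24, 9), (15, 21)) = 40.8044
d((-24, 9), (-21, 7)) = 3.6056 <-- minimum
d((-24, 9), (-6, -7)) = 24.0832
d((-24, 9), (-28, 8)) = 4.1231
d((-24, 9), (-25, 28)) = 19.0263
d((15, 21), (-21, 7)) = 38.6264
d((15, 21), (-6, -7)) = 35.0
d((15, 21), (-28, 8)) = 44.9222
d((15, 21), (-25, 28)) = 40.6079
d((-21, 7), (-6, -7)) = 20.5183
d((-21, 7), (-28, 8)) = 7.0711
d((-21, 7), (-25, 28)) = 21.3776
d((-6, -7), (-28, 8)) = 26.6271
d((-6, -7), (-25, 28)) = 39.8246
d((-28, 8), (-25, 28)) = 20.2237

Closest pair: (-24, 9) and (-21, 7) with distance 3.6056

The closest pair is (-24, 9) and (-21, 7) with Euclidean distance 3.6056. For 8 points, brute-force pairwise comparison is shown above. For large n, the divide-and-conquer algorithm (sort by x, recurse on halves, check the dividing strip) achieves O(n log n).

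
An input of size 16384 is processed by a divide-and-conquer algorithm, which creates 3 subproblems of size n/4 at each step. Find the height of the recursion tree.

For divide and conquer with division factor 4:

Problem sizes at each level:
Level 0: 16384
Level 1: 4096
Level 2: 1024
Level 3: 256
Level 4: 64
Level 5: 16
Level 6: 4
Level 7: 1

The root is level 0 and the size-1 base case is level 7 (the tree spans levels 0 through 7, i.e. 8 levels counting the root), so the depth is the number of divisions: log_4(16384) = 7

The recursion tree depth is log_4(16384) = 7. At each level, the problem size is divided by 4, so it takes 7 divisions to reduce to a base case of size 1. The algorithm makes 3 recursive calls at each level.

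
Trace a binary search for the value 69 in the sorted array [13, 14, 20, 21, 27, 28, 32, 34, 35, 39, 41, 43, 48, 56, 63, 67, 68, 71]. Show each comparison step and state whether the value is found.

Binary search for 69 in [13, 14, 20, 21, 27, 28, 32, 34, 35, 39, 41, 43, 48, 56, 63, 67, 68, 71]:

lo=0, hi=17, mid=8, arr[mid]=35 -> 35 < 69, search right half
lo=9, hi=17, mid=13, arr[mid]=56 -> 56 < 69, search right half
lo=14, hi=17, mid=15, arr[mid]=67 -> 67 < 69, search right half
lo=16, hi=17, mid=16, arr[mid]=68 -> 68 < 69, search right half
lo=17, hi=17, mid=17, arr[mid]=71 -> 71 > 69, search left half
lo=17 > hi=16, target 69 not found

Binary search determines that 69 is not in the array after 5 comparisons. The search space was exhausted without finding the target.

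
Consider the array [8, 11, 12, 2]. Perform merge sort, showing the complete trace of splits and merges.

Merge sort trace:

Split: [8, 11, 12, 2] -> [8, 11] and [12, 2]
  Split: [8, 11] -> [8] and [11]
  Merge: [8] + [11] -> [8, 11]
  Split: [12, 2] -> [12] and [2]
  Merge: [12] + [2] -> [2, 12]
Merge: [8, 11] + [2, 12] -> [2, 8, 11, 12]

Final sorted array: [2, 8, 11, 12]

The merge sort proceeds by recursively splitting the array and merging sorted halves.
After all merges, the sorted array is [2, 8, 11, 12].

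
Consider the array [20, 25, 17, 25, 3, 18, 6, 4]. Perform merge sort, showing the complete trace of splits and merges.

Merge sort trace:

Split: [20, 25, 17, 25, 3, 18, 6, 4] -> [20, 25, 17, 25] and [3, 18, 6, 4]
  Split: [20, 25, 17, 25] -> [20, 25] and [17, 25]
    Split: [20, 25] -> [20] and [25]
    Merge: [20] + [25] -> [20, 25]
    Split: [17, 25] -> [17] and [25]
    Merge: [17] + [25] -> [17, 25]
  Merge: [20, 25] + [17, 25] -> [17, 20, 25, 25]
  Split: [3, 18, 6, 4] -> [3, 18] and [6, 4]
    Split: [3, 18] -> [3] and [18]
    Merge: [3] + [18] -> [3, 18]
    Split: [6, 4] -> [6] and [4]
    Merge: [6] + [4] -> [4, 6]
  Merge: [3, 18] + [4, 6] -> [3, 4, 6, 18]
Merge: [17, 20, 25, 25] + [3, 4, 6, 18] -> [3, 4, 6, 17, 18, 20, 25, 25]

Final sorted array: [3, 4, 6, 17, 18, 20, 25, 25]

The merge sort proceeds by recursively splitting the array and merging sorted halves.
After all merges, the sorted array is [3, 4, 6, 17, 18, 20, 25, 25].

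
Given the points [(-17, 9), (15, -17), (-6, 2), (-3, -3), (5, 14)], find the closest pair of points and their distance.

Computing all pairwise distances among 5 points:

d((-17, 9), (15, -17)) = 41.2311
d((-17, 9), (-6, 2)) = 13.0384
d((-17, 9), (-3, -3)) = 18.4391
d((-17, 9), (5, 14)) = 22.561
d((15, -17), (-6, 2)) = 28.3196
d((15, -17), (-3, -3)) = 22.8035
d((15, -17), (5, 14)) = 32.573
d((-6, 2), (-3, -3)) = 5.831 <-- minimum
d((-6, 2), (5, 14)) = 16.2788
d((-3, -3), (5, 14)) = 18.7883

Closest pair: (-6, 2) and (-3, -3) with distance 5.831

The closest pair is (-6, 2) and (-3, -3) with Euclidean distance 5.831. For 5 points, brute-force pairwise comparison is shown above. For large n, the divide-and-conquer algorithm (sort by x, recurse on halves, check the dividing strip) achieves O(n log n).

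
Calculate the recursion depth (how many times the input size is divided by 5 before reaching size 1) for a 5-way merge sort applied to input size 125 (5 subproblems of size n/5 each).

For divide and conquer with division factor 5:

Problem sizes at each level:
Level 0: 125
Level 1: 25
Level 2: 5
Level 3: 1

The root is level 0 and the size-1 base case is level 3 (the tree spans levels 0 through 3, i.e. 4 levels counting the root), so the depth is the number of divisions: log_5(125) = 3

The recursion tree depth is log_5(125) = 3. At each level, the problem size is divided by 5, so it takes 3 divisions to reduce to a base case of size 1. The algorithm makes 5 recursive calls at each level.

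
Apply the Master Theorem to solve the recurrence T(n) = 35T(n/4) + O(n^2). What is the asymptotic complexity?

Master Theorem for T(n) = 35T(n/4) + O(n^2):

a = 35, b = 4, c = 2
log_b(a) = log_4(35) = 2.5646

Case 1: c = 2 < log_4(35) = 2.5646
T(n) = O(n^(log_4 35))

For T(n) = 35T(n/4) + O(n^2): log_4(35) = 2.5646. This is Case 1 of the Master Theorem (c < log_b(a), work dominated by leaves), giving O(n^(log_4 35)).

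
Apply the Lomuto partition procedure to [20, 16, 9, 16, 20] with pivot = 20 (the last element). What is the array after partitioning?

Lomuto partition with pivot = 20:

Initial array: [20, 16, 9, 16, 20]

arr[0]=20 <= 20: swap with position 0, array becomes [20, 16, 9, 16, 20]
arr[1]=16 <= 20: swap with position 1, array becomes [20, 16, 9, 16, 20]
arr[2]=9 <= 20: swap with position 2, array becomes [20, 16, 9, 16, 20]
arr[3]=16 <= 20: swap with position 3, array becomes [20, 16, 9, 16, 20]

Place pivot at position 4: [20, 16, 9, 16, 20]
Pivot position: 4

After partitioning with pivot 20, the array becomes [20, 16, 9, 16, 20]. The pivot is placed at index 4. All elements to the left of the pivot are <= 20, and all elements to the right are > 20.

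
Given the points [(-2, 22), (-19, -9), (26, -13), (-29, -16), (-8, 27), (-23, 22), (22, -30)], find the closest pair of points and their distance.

Computing all pairwise distances among 7 points:

d((-2, 22), (-19, -9)) = 35.3553
d((-2, 22), (26, -13)) = 44.8219
d((-2, 22), (-29, -16)) = 46.6154
d((-2, 22), (-8, 27)) = 7.8102 <-- minimum
d((-2, 22), (-23, 22)) = 21.0
d((-2, 22), (22, -30)) = 57.2713
d((-19, -9), (26, -13)) = 45.1774
d((-19, -9), (-29, -16)) = 12.2066
d((-19, -9), (-8, 27)) = 37.6431
d((-19, -9), (-23, 22)) = 31.257
d((-19, -9), (22, -30)) = 46.0652
d((26, -13), (-29, -16)) = 55.0818
d((26, -13), (-8, 27)) = 52.4976
d((26, -13), (-23, 22)) = 60.2163
d((26, -13), (22, -30)) = 17.4642
d((-29, -16), (-8, 27)) = 47.8539
d((-29, -16), (-23, 22)) = 38.4708
d((-29, -16), (22, -30)) = 52.8867
d((-8, 27), (-23, 22)) = 15.8114
d((-8, 27), (22, -30)) = 64.4127
d((-23, 22), (22, -30)) = 68.7677

Closest pair: (-2, 22) and (-8, 27) with distance 7.8102

The closest pair is (-2, 22) and (-8, 27) with Euclidean distance 7.8102. For 7 points, brute-force pairwise comparison is shown above. For large n, the divide-and-conquer algorithm (sort by x, recurse on halves, check the dividing strip) achieves O(n log n).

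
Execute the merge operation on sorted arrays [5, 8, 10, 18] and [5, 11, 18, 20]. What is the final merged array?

Merging process:

Compare 5 vs 5: take 5 from left. Merged: [5]
Compare 8 vs 5: take 5 from right. Merged: [5, 5]
Compare 8 vs 11: take 8 from left. Merged: [5, 5, 8]
Compare 10 vs 11: take 10 from left. Merged: [5, 5, 8, 10]
Compare 18 vs 11: take 11 from right. Merged: [5, 5, 8, 10, 11]
Compare 18 vs 18: take 18 from left. Merged: [5, 5, 8, 10, 11, 18]
Append remaining from right: [18, 20]. Merged: [5, 5, 8, 10, 11, 18, 18, 20]

Final merged array: [5, 5, 8, 10, 11, 18, 18, 20]
Total comparisons: 6

The merged array is [5, 5, 8, 10, 11, 18, 18, 20], requiring 6 comparisons. The merge step runs in O(n) time where n is the total number of elements.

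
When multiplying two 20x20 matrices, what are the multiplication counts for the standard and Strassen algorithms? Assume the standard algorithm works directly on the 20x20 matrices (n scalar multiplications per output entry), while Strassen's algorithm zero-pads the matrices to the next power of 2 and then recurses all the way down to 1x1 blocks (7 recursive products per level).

Matrix multiplication for 20x20 matrices:

Strassen's algorithm requires power-of-2 dimensions. Pad 20x20 to 32x32 (next power of 2).

Standard algorithm: 20^3 = 8000 multiplications
Strassen's algorithm: 7^(log2(32)) = 7^5 = 16807 multiplications
Difference: 8000 - 16807 = -8807 (Strassen uses MORE here due to padding overhead — for small or just-over-power-of-2 n, padding can outweigh the per-level savings)

Standard: 8000 multiplications (20^3). Strassen: 16807 multiplications (7^5, after padding to 32x32). Strassen reduces 8 recursive multiplications to 7 at each level.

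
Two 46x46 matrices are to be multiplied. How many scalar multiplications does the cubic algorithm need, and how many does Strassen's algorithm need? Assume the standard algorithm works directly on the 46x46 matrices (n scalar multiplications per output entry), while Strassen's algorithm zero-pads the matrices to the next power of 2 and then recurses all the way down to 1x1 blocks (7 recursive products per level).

Matrix multiplication for 46x46 matrices:

Strassen's algorithm requires power-of-2 dimensions. Pad 46x46 to 64x64 (next power of 2).

Standard algorithm: 46^3 = 97336 multiplications
Strassen's algorithm: 7^(log2(64)) = 7^6 = 117649 multiplications
Difference: 97336 - 117649 = -20313 (Strassen uses MORE here due to padding overhead — for small or just-over-power-of-2 n, padding can outweigh the per-level savings)

Standard: 97336 multiplications (46^3). Strassen: 117649 multiplications (7^6, after padding to 64x64). Strassen reduces 8 recursive multiplications to 7 at each level.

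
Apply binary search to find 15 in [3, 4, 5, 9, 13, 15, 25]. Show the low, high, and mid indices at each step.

Binary search for 15 in [3, 4, 5, 9, 13, 15, 25]:

lo=0, hi=6, mid=3, arr[mid]=9 -> 9 < 15, search right half
lo=4, hi=6, mid=5, arr[mid]=15 -> Found target at index 5!

Binary search finds 15 at index 5 after 2 comparisons. The search repeatedly halves the search space by comparing with the middle element.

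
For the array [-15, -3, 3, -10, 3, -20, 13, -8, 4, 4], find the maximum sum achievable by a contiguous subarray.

Using Kadane's algorithm on [-15, -3, 3, -10, 3, -20, 13, -8, 4, 4]:

Scanning through the array:
Position 1 (value -3): max_ending_here = -3, max_so_far = -3
Position 2 (value 3): max_ending_here = 3, max_so_far = 3
Position 3 (value -10): max_ending_here = -7, max_so_far = 3
Position 4 (value 3): max_ending_here = 3, max_so_far = 3
Position 5 (value -20): max_ending_here = -17, max_so_far = 3
Position 6 (value 13): max_ending_here = 13, max_so_far = 13
Position 7 (value -8): max_ending_here = 5, max_so_far = 13
Position 8 (value 4): max_ending_here = 9, max_so_far = 13
Position 9 (value 4): max_ending_here = 13, max_so_far = 13

Maximum subarray: [13]
Maximum sum: 13

The maximum subarray is [13] with sum 13. This subarray runs from index 6 to index 6.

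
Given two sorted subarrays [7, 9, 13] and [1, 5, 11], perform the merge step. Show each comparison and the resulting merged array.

Merging process:

Compare 7 vs 1: take 1 from right. Merged: [1]
Compare 7 vs 5: take 5 from right. Merged: [1, 5]
Compare 7 vs 11: take 7 from left. Merged: [1, 5, 7]
Compare 9 vs 11: take 9 from left. Merged: [1, 5, 7, 9]
Compare 13 vs 11: take 11 from right. Merged: [1, 5, 7, 9, 11]
Append remaining from left: [13]. Merged: [1, 5, 7, 9, 11, 13]

Final merged array: [1, 5, 7, 9, 11, 13]
Total comparisons: 5

The merged array is [1, 5, 7, 9, 11, 13], requiring 5 comparisons. The merge step runs in O(n) time where n is the total number of elements.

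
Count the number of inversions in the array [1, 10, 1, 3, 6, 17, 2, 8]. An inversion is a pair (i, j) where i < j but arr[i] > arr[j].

Finding inversions in [1, 10, 1, 3, 6, 17, 2, 8]:

(1, 2): arr[1]=10 > arr[2]=1
(1, 3): arr[1]=10 > arr[3]=3
(1, 4): arr[1]=10 > arr[4]=6
(1, 6): arr[1]=10 > arr[6]=2
(1, 7): arr[1]=10 > arr[7]=8
(3, 6): arr[3]=3 > arr[6]=2
(4, 6): arr[4]=6 > arr[6]=2
(5, 6): arr[5]=17 > arr[6]=2
(5, 7): arr[5]=17 > arr[7]=8

Total inversions: 9

The array has 9 inversion(s): (1,2), (1,3), (1,4), (1,6), (1,7), (3,6), (4,6), (5,6), (5,7). Each pair (i,j) satisfies i < j and arr[i] > arr[j].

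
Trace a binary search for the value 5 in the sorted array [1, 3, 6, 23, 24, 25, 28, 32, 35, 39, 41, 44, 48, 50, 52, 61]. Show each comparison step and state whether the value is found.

Binary search for 5 in [1, 3, 6, 23, 24, 25, 28, 32, 35, 39, 41, 44, 48, 50, 52, 61]:

lo=0, hi=15, mid=7, arr[mid]=32 -> 32 > 5, search left half
lo=0, hi=6, mid=3, arr[mid]=23 -> 23 > 5, search left half
lo=0, hi=2, mid=1, arr[mid]=3 -> 3 < 5, search right half
lo=2, hi=2, mid=2, arr[mid]=6 -> 6 > 5, search left half
lo=2 > hi=1, target 5 not found

Binary search determines that 5 is not in the array after 4 comparisons. The search space was exhausted without finding the target.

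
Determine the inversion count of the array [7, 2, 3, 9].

Finding inversions in [7, 2, 3, 9]:

(0, 1): arr[0]=7 > arr[1]=2
(0, 2): arr[0]=7 > arr[2]=3

Total inversions: 2

The array has 2 inversion(s): (0,1), (0,2). Each pair (i,j) satisfies i < j and arr[i] > arr[j].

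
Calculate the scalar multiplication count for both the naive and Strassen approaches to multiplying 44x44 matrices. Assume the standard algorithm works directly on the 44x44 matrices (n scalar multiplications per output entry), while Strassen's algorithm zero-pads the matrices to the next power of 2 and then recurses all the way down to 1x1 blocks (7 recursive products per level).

Matrix multiplication for 44x44 matrices:

Strassen's algorithm requires power-of-2 dimensions. Pad 44x44 to 64x64 (next power of 2).

Standard algorithm: 44^3 = 85184 multiplications
Strassen's algorithm: 7^(log2(64)) = 7^6 = 117649 multiplications
Difference: 85184 - 117649 = -32465 (Strassen uses MORE here due to padding overhead — for small or just-over-power-of-2 n, padding can outweigh the per-level savings)

Standard: 85184 multiplications (44^3). Strassen: 117649 multiplications (7^6, after padding to 64x64). Strassen reduces 8 recursive multiplications to 7 at each level.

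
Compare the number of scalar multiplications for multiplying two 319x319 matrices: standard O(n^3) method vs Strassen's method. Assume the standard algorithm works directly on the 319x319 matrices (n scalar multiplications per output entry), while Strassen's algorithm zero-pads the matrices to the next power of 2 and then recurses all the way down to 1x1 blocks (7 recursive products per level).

Matrix multiplication for 319x319 matrices:

Strassen's algorithm requires power-of-2 dimensions. Pad 319x319 to 512x512 (next power of 2).

Standard algorithm: 319^3 = 32461759 multiplications
Strassen's algorithm: 7^(log2(512)) = 7^9 = 40353607 multiplications
Difference: 32461759 - 40353607 = -7891848 (Strassen uses MORE here due to padding overhead — for small or just-over-power-of-2 n, padding can outweigh the per-level savings)

Standard: 32461759 multiplications (319^3). Strassen: 40353607 multiplications (7^9, after padding to 512x512). Strassen reduces 8 recursive multiplications to 7 at each level.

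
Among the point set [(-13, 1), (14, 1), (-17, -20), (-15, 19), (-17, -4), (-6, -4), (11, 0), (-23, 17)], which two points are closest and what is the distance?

Computing all pairwise distances among 8 points:

d((-13, 1), (14, 1)) = 27.0
d((-13, 1), (-17, -20)) = 21.3776
d((-13, 1), (-15, 19)) = 18.1108
d((-13, 1), (-17, -4)) = 6.4031
d((-13, 1), (-6, -4)) = 8.6023
d((-13, 1), (11, 0)) = 24.0208
d((-13, 1), (-23, 17)) = 18.868
d((14, 1), (-17, -20)) = 37.4433
d((14, 1), (-15, 19)) = 34.1321
d((14, 1), (-17, -4)) = 31.4006
d((14, 1), (-6, -4)) = 20.6155
d((14, 1), (11, 0)) = 3.1623 <-- minimum
d((14, 1), (-23, 17)) = 40.3113
d((-17, -20), (-15, 19)) = 39.0512
d((-17, -20), (-17, -4)) = 16.0
d((-17, -20), (-6, -4)) = 19.4165
d((-17, -20), (11, 0)) = 34.4093
d((-17, -20), (-23, 17)) = 37.4833
d((-15, 19), (-17, -4)) = 23.0868
d((-15, 19), (-6, -4)) = 24.6982
d((-15, 19), (11, 0)) = 32.2025
d((-15, 19), (-23, 17)) = 8.2462
d((-17, -4), (-6, -4)) = 11.0
d((-17, -4), (11, 0)) = 28.2843
d((-17, -4), (-23, 17)) = 21.8403
d((-6, -4), (11, 0)) = 17.4642
d((-6, -4), (-23, 17)) = 27.0185
d((11, 0), (-23, 17)) = 38.0132

Closest pair: (14, 1) and (11, 0) with distance 3.1623

The closest pair is (14, 1) and (11, 0) with Euclidean distance 3.1623. For 8 points, brute-force pairwise comparison is shown above. For large n, the divide-and-conquer algorithm (sort by x, recurse on halves, check the dividing strip) achieves O(n log n).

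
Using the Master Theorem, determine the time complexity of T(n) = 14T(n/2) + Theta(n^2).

Master Theorem for T(n) = 14T(n/2) + O(n^2):

a = 14, b = 2, c = 2
log_b(a) = log_2(14) = 3.8074

Case 1: c = 2 < log_2(14) = 3.8074
T(n) = O(n^(log_2 14))

For T(n) = 14T(n/2) + O(n^2): log_2(14) = 3.8074. This is Case 1 of the Master Theorem (c < log_b(a), work dominated by leaves), giving O(n^(log_2 14)).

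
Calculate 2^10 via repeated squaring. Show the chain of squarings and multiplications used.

Computing 2^10 by squaring (build up from 2^1; each line after the first costs one multiplication):

2^1 = 2
2^2 = (2^1)^2 = 2^2 = 4
2^4 = (2^2)^2 = 4^2 = 16
2^5 = 2 * 2^4 = 2 * 16 = 32
2^10 = (2^5)^2 = 32^2 = 1024

Result: 1024
Multiplications needed: 4 (4 lines after 2^1)

2^10 = 1024. Using exponentiation by squaring, this requires 4 multiplications. The key idea: if the exponent is even, square the half-power; if odd, multiply by the base once.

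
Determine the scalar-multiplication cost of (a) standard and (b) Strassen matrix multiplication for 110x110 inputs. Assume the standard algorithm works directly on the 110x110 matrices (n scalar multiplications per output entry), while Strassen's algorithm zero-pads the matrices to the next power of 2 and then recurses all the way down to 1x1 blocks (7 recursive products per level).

Matrix multiplication for 110x110 matrices:

Strassen's algorithm requires power-of-2 dimensions. Pad 110x110 to 128x128 (next power of 2).

Standard algorithm: 110^3 = 1331000 multiplications
Strassen's algorithm: 7^(log2(128)) = 7^7 = 823543 multiplications
Savings: 1331000 - 823543 = 507457 multiplications

Standard: 1331000 multiplications (110^3). Strassen: 823543 multiplications (7^7, after padding to 128x128). Strassen reduces 8 recursive multiplications to 7 at each level.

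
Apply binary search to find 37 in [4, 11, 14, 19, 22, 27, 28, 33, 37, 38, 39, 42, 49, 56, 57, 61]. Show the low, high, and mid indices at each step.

Binary search for 37 in [4, 11, 14, 19, 22, 27, 28, 33, 37, 38, 39, 42, 49, 56, 57, 61]:

lo=0, hi=15, mid=7, arr[mid]=33 -> 33 < 37, search right half
lo=8, hi=15, mid=11, arr[mid]=42 -> 42 > 37, search left half
lo=8, hi=10, mid=9, arr[mid]=38 -> 38 > 37, search left half
lo=8, hi=8, mid=8, arr[mid]=37 -> Found target at index 8!

Binary search finds 37 at index 8 after 4 comparisons. The search repeatedly halves the search space by comparing with the middle element.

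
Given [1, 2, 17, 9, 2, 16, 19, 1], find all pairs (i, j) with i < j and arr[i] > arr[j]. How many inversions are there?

Finding inversions in [1, 2, 17, 9, 2, 16, 19, 1]:

(1, 7): arr[1]=2 > arr[7]=1
(2, 3): arr[2]=17 > arr[3]=9
(2, 4): arr[2]=17 > arr[4]=2
(2, 5): arr[2]=17 > arr[5]=16
(2, 7): arr[2]=17 > arr[7]=1
(3, 4): arr[3]=9 > arr[4]=2
(3, 7): arr[3]=9 > arr[7]=1
(4, 7): arr[4]=2 > arr[7]=1
(5, 7): arr[5]=16 > arr[7]=1
(6, 7): arr[6]=19 > arr[7]=1

Total inversions: 10

The array has 10 inversion(s): (1,7), (2,3), (2,4), (2,5), (2,7), (3,4), (3,7), (4,7), (5,7), (6,7). Each pair (i,j) satisfies i < j and arr[i] > arr[j].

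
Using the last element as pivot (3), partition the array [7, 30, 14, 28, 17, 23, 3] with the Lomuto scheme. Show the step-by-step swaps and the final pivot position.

Lomuto partition with pivot = 3:

Initial array: [7, 30, 14, 28, 17, 23, 3]

arr[0]=7 > 3: no swap
arr[1]=30 > 3: no swap
arr[2]=14 > 3: no swap
arr[3]=28 > 3: no swap
arr[4]=17 > 3: no swap
arr[5]=23 > 3: no swap

Place pivot at position 0: [3, 30, 14, 28, 17, 23, 7]
Pivot position: 0

After partitioning with pivot 3, the array becomes [3, 30, 14, 28, 17, 23, 7]. The pivot is placed at index 0. All elements to the left of the pivot are <= 3, and all elements to the right are > 3.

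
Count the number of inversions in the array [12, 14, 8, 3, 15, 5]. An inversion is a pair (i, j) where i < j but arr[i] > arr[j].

Finding inversions in [12, 14, 8, 3, 15, 5]:

(0, 2): arr[0]=12 > arr[2]=8
(0, 3): arr[0]=12 > arr[3]=3
(0, 5): arr[0]=12 > arr[5]=5
(1, 2): arr[1]=14 > arr[2]=8
(1, 3): arr[1]=14 > arr[3]=3
(1, 5): arr[1]=14 > arr[5]=5
(2, 3): arr[2]=8 > arr[3]=3
(2, 5): arr[2]=8 > arr[5]=5
(4, 5): arr[4]=15 > arr[5]=5

Total inversions: 9

The array has 9 inversion(s): (0,2), (0,3), (0,5), (1,2), (1,3), (1,5), (2,3), (2,5), (4,5). Each pair (i,j) satisfies i < j and arr[i] > arr[j].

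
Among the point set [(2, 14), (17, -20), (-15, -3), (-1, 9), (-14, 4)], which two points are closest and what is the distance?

Computing all pairwise distances among 5 points:

d((2, 14), (17, -20)) = 37.1618
d((2, 14), (-15, -3)) = 24.0416
d((2, 14), (-1, 9)) = 5.831 <-- minimum
d((2, 14), (-14, 4)) = 18.868
d((17, -20), (-15, -3)) = 36.2353
d((17, -20), (-1, 9)) = 34.1321
d((17, -20), (-14, 4)) = 39.2046
d((-15, -3), (-1, 9)) = 18.4391
d((-15, -3), (-14, 4)) = 7.0711
d((-1, 9), (-14, 4)) = 13.9284

Closest pair: (2, 14) and (-1, 9) with distance 5.831

The closest pair is (2, 14) and (-1, 9) with Euclidean distance 5.831. For 5 points, brute-force pairwise comparison is shown above. For large n, the divide-and-conquer algorithm (sort by x, recurse on halves, check the dividing strip) achieves O(n log n).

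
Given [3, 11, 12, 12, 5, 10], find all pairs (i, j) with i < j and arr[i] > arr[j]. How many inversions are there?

Finding inversions in [3, 11, 12, 12, 5, 10]:

(1, 4): arr[1]=11 > arr[4]=5
(1, 5): arr[1]=11 > arr[5]=10
(2, 4): arr[2]=12 > arr[4]=5
(2, 5): arr[2]=12 > arr[5]=10
(3, 4): arr[3]=12 > arr[4]=5
(3, 5): arr[3]=12 > arr[5]=10

Total inversions: 6

The array has 6 inversion(s): (1,4), (1,5), (2,4), (2,5), (3,4), (3,5). Each pair (i,j) satisfies i < j and arr[i] > arr[j].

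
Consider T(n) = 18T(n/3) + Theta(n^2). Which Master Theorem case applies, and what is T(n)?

Master Theorem for T(n) = 18T(n/3) + O(n^2):

a = 18, b = 3, c = 2
log_b(a) = log_3(18) = 2.6309

Case 1: c = 2 < log_3(18) = 2.6309
T(n) = O(n^(log_3 18))

For T(n) = 18T(n/3) + O(n^2): log_3(18) = 2.6309. This is Case 1 of the Master Theorem (c < log_b(a), work dominated by leaves), giving O(n^(log_3 18)).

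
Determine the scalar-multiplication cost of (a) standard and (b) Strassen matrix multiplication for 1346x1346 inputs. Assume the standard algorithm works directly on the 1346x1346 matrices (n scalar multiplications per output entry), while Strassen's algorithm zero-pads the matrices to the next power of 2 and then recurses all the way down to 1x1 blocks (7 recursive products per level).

Matrix multiplication for 1346x1346 matrices:

Strassen's algorithm requires power-of-2 dimensions. Pad 1346x1346 to 2048x2048 (next power of 2).

Standard algorithm: 1346^3 = 2438569736 multiplications
Strassen's algorithm: 7^(log2(2048)) = 7^11 = 1977326743 multiplications
Savings: 2438569736 - 1977326743 = 461242993 multiplications

Standard: 2438569736 multiplications (1346^3). Strassen: 1977326743 multiplications (7^11, after padding to 2048x2048). Strassen reduces 8 recursive multiplications to 7 at each level.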